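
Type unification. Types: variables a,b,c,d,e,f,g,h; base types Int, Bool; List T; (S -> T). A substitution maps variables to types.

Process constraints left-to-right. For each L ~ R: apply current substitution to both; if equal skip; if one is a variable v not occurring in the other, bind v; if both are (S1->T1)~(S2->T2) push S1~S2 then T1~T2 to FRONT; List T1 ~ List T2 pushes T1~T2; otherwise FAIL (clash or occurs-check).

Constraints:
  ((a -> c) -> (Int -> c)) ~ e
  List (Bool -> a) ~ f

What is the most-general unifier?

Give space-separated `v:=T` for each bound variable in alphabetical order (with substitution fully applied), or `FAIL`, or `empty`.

step 1: unify ((a -> c) -> (Int -> c)) ~ e  [subst: {-} | 1 pending]
  bind e := ((a -> c) -> (Int -> c))
step 2: unify List (Bool -> a) ~ f  [subst: {e:=((a -> c) -> (Int -> c))} | 0 pending]
  bind f := List (Bool -> a)

Answer: e:=((a -> c) -> (Int -> c)) f:=List (Bool -> a)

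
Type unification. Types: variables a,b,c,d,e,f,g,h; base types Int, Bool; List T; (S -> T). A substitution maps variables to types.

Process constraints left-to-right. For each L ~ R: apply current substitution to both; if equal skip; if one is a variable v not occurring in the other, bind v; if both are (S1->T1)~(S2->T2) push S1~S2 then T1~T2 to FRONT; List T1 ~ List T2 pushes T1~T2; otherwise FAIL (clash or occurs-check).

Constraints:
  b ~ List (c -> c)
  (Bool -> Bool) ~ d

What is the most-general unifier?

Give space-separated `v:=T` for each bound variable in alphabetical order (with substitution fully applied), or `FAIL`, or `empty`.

Answer: b:=List (c -> c) d:=(Bool -> Bool)

Derivation:
step 1: unify b ~ List (c -> c)  [subst: {-} | 1 pending]
  bind b := List (c -> c)
step 2: unify (Bool -> Bool) ~ d  [subst: {b:=List (c -> c)} | 0 pending]
  bind d := (Bool -> Bool)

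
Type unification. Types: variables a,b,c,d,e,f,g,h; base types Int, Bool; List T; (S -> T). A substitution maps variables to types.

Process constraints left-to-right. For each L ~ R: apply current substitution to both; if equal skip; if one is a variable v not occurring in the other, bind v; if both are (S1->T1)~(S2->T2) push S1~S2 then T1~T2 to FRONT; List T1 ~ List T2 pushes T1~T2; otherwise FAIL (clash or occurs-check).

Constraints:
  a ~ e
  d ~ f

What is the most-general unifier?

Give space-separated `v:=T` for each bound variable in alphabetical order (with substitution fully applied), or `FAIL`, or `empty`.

step 1: unify a ~ e  [subst: {-} | 1 pending]
  bind a := e
step 2: unify d ~ f  [subst: {a:=e} | 0 pending]
  bind d := f

Answer: a:=e d:=f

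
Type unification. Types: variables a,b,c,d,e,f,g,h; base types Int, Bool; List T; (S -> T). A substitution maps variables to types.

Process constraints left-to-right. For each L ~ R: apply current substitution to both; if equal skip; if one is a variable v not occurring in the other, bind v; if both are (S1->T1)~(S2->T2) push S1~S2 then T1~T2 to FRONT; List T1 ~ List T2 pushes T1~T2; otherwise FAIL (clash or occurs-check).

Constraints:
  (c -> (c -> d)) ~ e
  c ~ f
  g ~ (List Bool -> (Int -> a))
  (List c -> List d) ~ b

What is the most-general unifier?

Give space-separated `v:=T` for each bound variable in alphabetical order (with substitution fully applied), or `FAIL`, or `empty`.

Answer: b:=(List f -> List d) c:=f e:=(f -> (f -> d)) g:=(List Bool -> (Int -> a))

Derivation:
step 1: unify (c -> (c -> d)) ~ e  [subst: {-} | 3 pending]
  bind e := (c -> (c -> d))
step 2: unify c ~ f  [subst: {e:=(c -> (c -> d))} | 2 pending]
  bind c := f
step 3: unify g ~ (List Bool -> (Int -> a))  [subst: {e:=(c -> (c -> d)), c:=f} | 1 pending]
  bind g := (List Bool -> (Int -> a))
step 4: unify (List f -> List d) ~ b  [subst: {e:=(c -> (c -> d)), c:=f, g:=(List Bool -> (Int -> a))} | 0 pending]
  bind b := (List f -> List d)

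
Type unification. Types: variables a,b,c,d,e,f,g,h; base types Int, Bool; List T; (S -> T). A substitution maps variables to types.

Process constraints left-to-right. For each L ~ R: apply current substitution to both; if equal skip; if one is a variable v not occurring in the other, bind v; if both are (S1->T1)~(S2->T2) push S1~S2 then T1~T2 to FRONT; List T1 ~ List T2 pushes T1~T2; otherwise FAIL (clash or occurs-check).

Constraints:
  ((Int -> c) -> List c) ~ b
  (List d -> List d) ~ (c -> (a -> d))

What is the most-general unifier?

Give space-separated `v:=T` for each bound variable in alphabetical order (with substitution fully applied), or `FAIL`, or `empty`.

step 1: unify ((Int -> c) -> List c) ~ b  [subst: {-} | 1 pending]
  bind b := ((Int -> c) -> List c)
step 2: unify (List d -> List d) ~ (c -> (a -> d))  [subst: {b:=((Int -> c) -> List c)} | 0 pending]
  -> decompose arrow: push List d~c, List d~(a -> d)
step 3: unify List d ~ c  [subst: {b:=((Int -> c) -> List c)} | 1 pending]
  bind c := List d
step 4: unify List d ~ (a -> d)  [subst: {b:=((Int -> c) -> List c), c:=List d} | 0 pending]
  clash: List d vs (a -> d)

Answer: FAIL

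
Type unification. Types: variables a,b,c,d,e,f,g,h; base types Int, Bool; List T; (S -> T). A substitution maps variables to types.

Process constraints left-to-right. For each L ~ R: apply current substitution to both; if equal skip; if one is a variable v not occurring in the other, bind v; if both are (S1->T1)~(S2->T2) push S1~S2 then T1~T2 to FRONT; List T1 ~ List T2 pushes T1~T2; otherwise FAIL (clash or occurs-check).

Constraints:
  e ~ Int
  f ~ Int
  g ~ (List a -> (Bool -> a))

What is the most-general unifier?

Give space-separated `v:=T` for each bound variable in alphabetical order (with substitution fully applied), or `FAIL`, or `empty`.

step 1: unify e ~ Int  [subst: {-} | 2 pending]
  bind e := Int
step 2: unify f ~ Int  [subst: {e:=Int} | 1 pending]
  bind f := Int
step 3: unify g ~ (List a -> (Bool -> a))  [subst: {e:=Int, f:=Int} | 0 pending]
  bind g := (List a -> (Bool -> a))

Answer: e:=Int f:=Int g:=(List a -> (Bool -> a))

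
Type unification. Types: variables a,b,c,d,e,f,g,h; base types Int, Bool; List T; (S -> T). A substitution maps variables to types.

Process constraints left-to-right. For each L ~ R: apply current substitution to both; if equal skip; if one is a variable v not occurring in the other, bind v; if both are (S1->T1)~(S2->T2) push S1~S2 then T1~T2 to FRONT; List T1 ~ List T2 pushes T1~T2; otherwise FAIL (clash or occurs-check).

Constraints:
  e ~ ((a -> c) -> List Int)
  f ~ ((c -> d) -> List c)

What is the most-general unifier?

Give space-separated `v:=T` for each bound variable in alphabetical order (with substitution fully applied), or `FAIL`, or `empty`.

Answer: e:=((a -> c) -> List Int) f:=((c -> d) -> List c)

Derivation:
step 1: unify e ~ ((a -> c) -> List Int)  [subst: {-} | 1 pending]
  bind e := ((a -> c) -> List Int)
step 2: unify f ~ ((c -> d) -> List c)  [subst: {e:=((a -> c) -> List Int)} | 0 pending]
  bind f := ((c -> d) -> List c)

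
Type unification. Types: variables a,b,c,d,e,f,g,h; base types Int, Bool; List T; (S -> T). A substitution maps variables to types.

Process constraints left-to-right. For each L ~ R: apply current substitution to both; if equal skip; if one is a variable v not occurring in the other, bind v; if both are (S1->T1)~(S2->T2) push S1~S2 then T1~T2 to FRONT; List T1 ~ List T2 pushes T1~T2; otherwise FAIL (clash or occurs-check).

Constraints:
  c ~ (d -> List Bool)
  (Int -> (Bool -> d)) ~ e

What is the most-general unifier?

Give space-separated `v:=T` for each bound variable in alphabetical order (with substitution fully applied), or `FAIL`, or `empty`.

Answer: c:=(d -> List Bool) e:=(Int -> (Bool -> d))

Derivation:
step 1: unify c ~ (d -> List Bool)  [subst: {-} | 1 pending]
  bind c := (d -> List Bool)
step 2: unify (Int -> (Bool -> d)) ~ e  [subst: {c:=(d -> List Bool)} | 0 pending]
  bind e := (Int -> (Bool -> d))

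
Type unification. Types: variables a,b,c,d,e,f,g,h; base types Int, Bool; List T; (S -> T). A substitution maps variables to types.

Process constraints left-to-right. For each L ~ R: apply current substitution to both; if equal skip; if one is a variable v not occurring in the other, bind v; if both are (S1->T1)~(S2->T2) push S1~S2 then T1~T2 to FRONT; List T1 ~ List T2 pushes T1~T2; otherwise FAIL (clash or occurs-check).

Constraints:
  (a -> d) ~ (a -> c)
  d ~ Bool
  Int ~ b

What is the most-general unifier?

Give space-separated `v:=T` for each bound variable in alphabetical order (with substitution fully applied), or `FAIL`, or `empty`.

step 1: unify (a -> d) ~ (a -> c)  [subst: {-} | 2 pending]
  -> decompose arrow: push a~a, d~c
step 2: unify a ~ a  [subst: {-} | 3 pending]
  -> identical, skip
step 3: unify d ~ c  [subst: {-} | 2 pending]
  bind d := c
step 4: unify c ~ Bool  [subst: {d:=c} | 1 pending]
  bind c := Bool
step 5: unify Int ~ b  [subst: {d:=c, c:=Bool} | 0 pending]
  bind b := Int

Answer: b:=Int c:=Bool d:=Bool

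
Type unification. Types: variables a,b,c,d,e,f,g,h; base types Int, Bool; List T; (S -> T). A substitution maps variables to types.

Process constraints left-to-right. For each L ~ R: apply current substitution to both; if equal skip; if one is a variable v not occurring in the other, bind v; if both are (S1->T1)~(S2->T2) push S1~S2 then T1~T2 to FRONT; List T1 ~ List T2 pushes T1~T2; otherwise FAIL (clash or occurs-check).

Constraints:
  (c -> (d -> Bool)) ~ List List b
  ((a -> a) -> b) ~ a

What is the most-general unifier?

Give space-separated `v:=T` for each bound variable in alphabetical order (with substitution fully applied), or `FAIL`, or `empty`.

step 1: unify (c -> (d -> Bool)) ~ List List b  [subst: {-} | 1 pending]
  clash: (c -> (d -> Bool)) vs List List b

Answer: FAIL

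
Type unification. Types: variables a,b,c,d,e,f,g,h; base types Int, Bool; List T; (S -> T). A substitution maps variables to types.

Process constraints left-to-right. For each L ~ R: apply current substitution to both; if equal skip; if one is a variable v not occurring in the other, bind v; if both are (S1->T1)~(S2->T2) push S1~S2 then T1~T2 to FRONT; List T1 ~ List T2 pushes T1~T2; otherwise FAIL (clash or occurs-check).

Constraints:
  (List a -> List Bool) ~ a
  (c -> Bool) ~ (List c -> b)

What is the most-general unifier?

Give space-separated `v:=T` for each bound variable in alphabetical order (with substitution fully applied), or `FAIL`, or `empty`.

step 1: unify (List a -> List Bool) ~ a  [subst: {-} | 1 pending]
  occurs-check fail

Answer: FAIL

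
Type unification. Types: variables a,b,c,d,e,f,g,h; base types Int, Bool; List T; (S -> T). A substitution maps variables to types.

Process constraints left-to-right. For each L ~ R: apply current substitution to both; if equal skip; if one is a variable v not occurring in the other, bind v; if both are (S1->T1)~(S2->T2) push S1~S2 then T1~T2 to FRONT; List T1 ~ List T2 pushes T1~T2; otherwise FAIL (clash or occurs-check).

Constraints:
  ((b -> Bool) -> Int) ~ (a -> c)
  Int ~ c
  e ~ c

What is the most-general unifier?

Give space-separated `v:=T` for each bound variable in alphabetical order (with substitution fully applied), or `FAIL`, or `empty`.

Answer: a:=(b -> Bool) c:=Int e:=Int

Derivation:
step 1: unify ((b -> Bool) -> Int) ~ (a -> c)  [subst: {-} | 2 pending]
  -> decompose arrow: push (b -> Bool)~a, Int~c
step 2: unify (b -> Bool) ~ a  [subst: {-} | 3 pending]
  bind a := (b -> Bool)
step 3: unify Int ~ c  [subst: {a:=(b -> Bool)} | 2 pending]
  bind c := Int
step 4: unify Int ~ Int  [subst: {a:=(b -> Bool), c:=Int} | 1 pending]
  -> identical, skip
step 5: unify e ~ Int  [subst: {a:=(b -> Bool), c:=Int} | 0 pending]
  bind e := Int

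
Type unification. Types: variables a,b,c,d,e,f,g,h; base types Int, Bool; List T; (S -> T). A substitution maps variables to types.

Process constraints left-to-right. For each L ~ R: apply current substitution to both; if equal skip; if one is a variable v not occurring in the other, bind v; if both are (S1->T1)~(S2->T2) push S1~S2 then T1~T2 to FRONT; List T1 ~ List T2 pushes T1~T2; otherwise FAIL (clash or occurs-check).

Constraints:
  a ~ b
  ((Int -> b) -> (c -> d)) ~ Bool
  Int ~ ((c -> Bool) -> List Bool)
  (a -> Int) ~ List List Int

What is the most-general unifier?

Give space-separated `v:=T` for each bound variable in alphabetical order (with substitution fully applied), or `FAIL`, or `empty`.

step 1: unify a ~ b  [subst: {-} | 3 pending]
  bind a := b
step 2: unify ((Int -> b) -> (c -> d)) ~ Bool  [subst: {a:=b} | 2 pending]
  clash: ((Int -> b) -> (c -> d)) vs Bool

Answer: FAIL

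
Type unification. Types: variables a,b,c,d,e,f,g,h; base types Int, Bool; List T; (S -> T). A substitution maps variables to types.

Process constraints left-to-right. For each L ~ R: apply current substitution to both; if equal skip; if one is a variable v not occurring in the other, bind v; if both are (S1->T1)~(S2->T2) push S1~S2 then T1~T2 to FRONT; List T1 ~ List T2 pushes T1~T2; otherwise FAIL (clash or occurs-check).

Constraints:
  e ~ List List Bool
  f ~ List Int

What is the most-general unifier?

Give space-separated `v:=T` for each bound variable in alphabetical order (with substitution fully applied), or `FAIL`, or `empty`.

Answer: e:=List List Bool f:=List Int

Derivation:
step 1: unify e ~ List List Bool  [subst: {-} | 1 pending]
  bind e := List List Bool
step 2: unify f ~ List Int  [subst: {e:=List List Bool} | 0 pending]
  bind f := List Int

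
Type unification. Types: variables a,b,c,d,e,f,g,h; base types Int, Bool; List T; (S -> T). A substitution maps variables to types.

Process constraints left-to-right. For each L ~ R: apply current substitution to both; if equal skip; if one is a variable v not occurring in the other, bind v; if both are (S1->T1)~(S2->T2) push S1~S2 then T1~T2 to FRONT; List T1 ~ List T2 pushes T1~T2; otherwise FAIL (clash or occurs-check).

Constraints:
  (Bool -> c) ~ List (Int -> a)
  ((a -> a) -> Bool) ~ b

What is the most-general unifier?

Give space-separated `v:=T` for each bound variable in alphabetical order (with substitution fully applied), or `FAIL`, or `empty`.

Answer: FAIL

Derivation:
step 1: unify (Bool -> c) ~ List (Int -> a)  [subst: {-} | 1 pending]
  clash: (Bool -> c) vs List (Int -> a)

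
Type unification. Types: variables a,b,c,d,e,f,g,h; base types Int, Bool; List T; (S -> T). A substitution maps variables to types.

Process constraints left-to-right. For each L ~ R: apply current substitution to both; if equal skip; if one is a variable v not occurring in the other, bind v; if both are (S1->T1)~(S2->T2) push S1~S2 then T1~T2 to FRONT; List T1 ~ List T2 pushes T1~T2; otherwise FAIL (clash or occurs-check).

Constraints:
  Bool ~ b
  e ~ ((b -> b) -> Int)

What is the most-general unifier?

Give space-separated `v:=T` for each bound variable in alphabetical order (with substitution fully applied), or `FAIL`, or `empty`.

step 1: unify Bool ~ b  [subst: {-} | 1 pending]
  bind b := Bool
step 2: unify e ~ ((Bool -> Bool) -> Int)  [subst: {b:=Bool} | 0 pending]
  bind e := ((Bool -> Bool) -> Int)

Answer: b:=Bool e:=((Bool -> Bool) -> Int)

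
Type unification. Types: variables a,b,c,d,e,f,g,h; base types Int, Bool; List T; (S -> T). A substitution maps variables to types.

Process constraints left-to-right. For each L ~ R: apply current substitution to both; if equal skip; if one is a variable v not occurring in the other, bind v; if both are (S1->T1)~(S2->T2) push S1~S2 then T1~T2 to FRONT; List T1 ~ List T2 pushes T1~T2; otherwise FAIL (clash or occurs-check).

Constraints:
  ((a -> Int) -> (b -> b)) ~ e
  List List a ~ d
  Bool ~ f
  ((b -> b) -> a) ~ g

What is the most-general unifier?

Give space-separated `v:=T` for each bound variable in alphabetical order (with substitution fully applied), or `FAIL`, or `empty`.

step 1: unify ((a -> Int) -> (b -> b)) ~ e  [subst: {-} | 3 pending]
  bind e := ((a -> Int) -> (b -> b))
step 2: unify List List a ~ d  [subst: {e:=((a -> Int) -> (b -> b))} | 2 pending]
  bind d := List List a
step 3: unify Bool ~ f  [subst: {e:=((a -> Int) -> (b -> b)), d:=List List a} | 1 pending]
  bind f := Bool
step 4: unify ((b -> b) -> a) ~ g  [subst: {e:=((a -> Int) -> (b -> b)), d:=List List a, f:=Bool} | 0 pending]
  bind g := ((b -> b) -> a)

Answer: d:=List List a e:=((a -> Int) -> (b -> b)) f:=Bool g:=((b -> b) -> a)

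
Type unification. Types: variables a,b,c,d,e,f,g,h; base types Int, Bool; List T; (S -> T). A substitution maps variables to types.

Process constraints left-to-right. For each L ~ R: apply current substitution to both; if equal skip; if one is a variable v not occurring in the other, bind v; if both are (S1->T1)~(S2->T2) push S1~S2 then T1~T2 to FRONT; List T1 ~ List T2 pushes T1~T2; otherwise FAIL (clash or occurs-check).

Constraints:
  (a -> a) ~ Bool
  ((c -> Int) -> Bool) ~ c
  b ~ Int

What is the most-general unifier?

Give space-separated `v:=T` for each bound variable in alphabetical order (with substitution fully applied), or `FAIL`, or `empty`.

step 1: unify (a -> a) ~ Bool  [subst: {-} | 2 pending]
  clash: (a -> a) vs Bool

Answer: FAIL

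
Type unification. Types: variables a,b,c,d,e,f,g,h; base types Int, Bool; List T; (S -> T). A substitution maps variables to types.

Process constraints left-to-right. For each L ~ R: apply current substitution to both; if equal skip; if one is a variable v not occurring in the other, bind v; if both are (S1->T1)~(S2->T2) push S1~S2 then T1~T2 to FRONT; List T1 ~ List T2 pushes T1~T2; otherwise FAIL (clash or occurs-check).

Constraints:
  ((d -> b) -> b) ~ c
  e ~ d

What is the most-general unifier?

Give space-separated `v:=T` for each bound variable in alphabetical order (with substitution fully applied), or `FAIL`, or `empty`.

Answer: c:=((d -> b) -> b) e:=d

Derivation:
step 1: unify ((d -> b) -> b) ~ c  [subst: {-} | 1 pending]
  bind c := ((d -> b) -> b)
step 2: unify e ~ d  [subst: {c:=((d -> b) -> b)} | 0 pending]
  bind e := d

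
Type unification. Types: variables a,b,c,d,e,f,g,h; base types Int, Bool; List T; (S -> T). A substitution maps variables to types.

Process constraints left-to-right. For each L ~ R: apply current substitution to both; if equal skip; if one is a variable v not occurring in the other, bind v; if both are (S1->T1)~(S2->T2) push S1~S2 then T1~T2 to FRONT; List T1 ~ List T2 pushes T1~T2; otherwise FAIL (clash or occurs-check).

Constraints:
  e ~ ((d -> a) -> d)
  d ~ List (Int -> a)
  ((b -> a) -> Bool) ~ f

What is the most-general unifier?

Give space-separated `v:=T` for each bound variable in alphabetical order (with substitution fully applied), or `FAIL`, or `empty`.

step 1: unify e ~ ((d -> a) -> d)  [subst: {-} | 2 pending]
  bind e := ((d -> a) -> d)
step 2: unify d ~ List (Int -> a)  [subst: {e:=((d -> a) -> d)} | 1 pending]
  bind d := List (Int -> a)
step 3: unify ((b -> a) -> Bool) ~ f  [subst: {e:=((d -> a) -> d), d:=List (Int -> a)} | 0 pending]
  bind f := ((b -> a) -> Bool)

Answer: d:=List (Int -> a) e:=((List (Int -> a) -> a) -> List (Int -> a)) f:=((b -> a) -> Bool)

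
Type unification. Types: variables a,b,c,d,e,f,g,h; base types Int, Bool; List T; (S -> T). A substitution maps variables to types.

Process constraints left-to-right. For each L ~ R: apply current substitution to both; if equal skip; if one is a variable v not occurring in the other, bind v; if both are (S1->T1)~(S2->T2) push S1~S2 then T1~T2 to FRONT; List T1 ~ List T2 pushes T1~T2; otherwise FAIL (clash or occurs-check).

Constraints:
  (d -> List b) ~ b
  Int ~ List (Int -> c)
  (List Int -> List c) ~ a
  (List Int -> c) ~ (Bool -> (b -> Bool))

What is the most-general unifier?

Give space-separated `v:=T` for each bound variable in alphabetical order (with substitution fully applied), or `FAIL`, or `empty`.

step 1: unify (d -> List b) ~ b  [subst: {-} | 3 pending]
  occurs-check fail

Answer: FAIL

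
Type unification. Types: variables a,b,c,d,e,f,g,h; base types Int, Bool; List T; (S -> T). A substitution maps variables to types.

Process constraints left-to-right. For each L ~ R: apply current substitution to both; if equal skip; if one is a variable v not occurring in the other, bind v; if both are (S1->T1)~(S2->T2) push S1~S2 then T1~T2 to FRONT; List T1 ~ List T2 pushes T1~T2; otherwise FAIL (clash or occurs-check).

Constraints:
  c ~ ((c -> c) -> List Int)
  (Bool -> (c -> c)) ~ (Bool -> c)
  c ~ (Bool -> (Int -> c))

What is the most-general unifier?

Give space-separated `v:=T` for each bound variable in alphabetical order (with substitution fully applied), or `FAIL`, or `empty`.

step 1: unify c ~ ((c -> c) -> List Int)  [subst: {-} | 2 pending]
  occurs-check fail: c in ((c -> c) -> List Int)

Answer: FAIL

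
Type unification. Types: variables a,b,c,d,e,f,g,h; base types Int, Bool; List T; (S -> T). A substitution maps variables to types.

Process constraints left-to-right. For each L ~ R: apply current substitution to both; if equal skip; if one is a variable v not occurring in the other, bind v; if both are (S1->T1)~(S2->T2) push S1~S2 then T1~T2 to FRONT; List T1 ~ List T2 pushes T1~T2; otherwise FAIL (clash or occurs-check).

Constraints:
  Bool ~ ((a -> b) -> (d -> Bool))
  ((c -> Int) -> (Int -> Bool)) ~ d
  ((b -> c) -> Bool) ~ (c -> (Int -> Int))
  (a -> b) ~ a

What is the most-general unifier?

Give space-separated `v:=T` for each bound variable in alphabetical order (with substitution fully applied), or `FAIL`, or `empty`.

Answer: FAIL

Derivation:
step 1: unify Bool ~ ((a -> b) -> (d -> Bool))  [subst: {-} | 3 pending]
  clash: Bool vs ((a -> b) -> (d -> Bool))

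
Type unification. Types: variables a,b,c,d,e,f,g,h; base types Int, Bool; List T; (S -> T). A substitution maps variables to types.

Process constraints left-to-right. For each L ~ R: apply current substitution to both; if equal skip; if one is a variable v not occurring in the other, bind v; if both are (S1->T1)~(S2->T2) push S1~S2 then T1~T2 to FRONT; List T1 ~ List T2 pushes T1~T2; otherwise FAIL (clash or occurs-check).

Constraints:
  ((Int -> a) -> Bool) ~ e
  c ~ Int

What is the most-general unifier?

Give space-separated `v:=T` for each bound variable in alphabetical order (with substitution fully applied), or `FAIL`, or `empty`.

step 1: unify ((Int -> a) -> Bool) ~ e  [subst: {-} | 1 pending]
  bind e := ((Int -> a) -> Bool)
step 2: unify c ~ Int  [subst: {e:=((Int -> a) -> Bool)} | 0 pending]
  bind c := Int

Answer: c:=Int e:=((Int -> a) -> Bool)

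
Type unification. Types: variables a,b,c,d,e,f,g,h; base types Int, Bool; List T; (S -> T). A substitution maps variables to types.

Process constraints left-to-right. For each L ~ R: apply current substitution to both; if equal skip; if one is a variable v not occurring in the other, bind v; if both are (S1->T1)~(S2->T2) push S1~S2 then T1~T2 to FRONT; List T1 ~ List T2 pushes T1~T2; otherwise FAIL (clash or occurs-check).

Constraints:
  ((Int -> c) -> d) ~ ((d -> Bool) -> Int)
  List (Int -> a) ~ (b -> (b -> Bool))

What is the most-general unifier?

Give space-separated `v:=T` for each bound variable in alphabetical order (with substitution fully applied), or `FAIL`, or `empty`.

Answer: FAIL

Derivation:
step 1: unify ((Int -> c) -> d) ~ ((d -> Bool) -> Int)  [subst: {-} | 1 pending]
  -> decompose arrow: push (Int -> c)~(d -> Bool), d~Int
step 2: unify (Int -> c) ~ (d -> Bool)  [subst: {-} | 2 pending]
  -> decompose arrow: push Int~d, c~Bool
step 3: unify Int ~ d  [subst: {-} | 3 pending]
  bind d := Int
step 4: unify c ~ Bool  [subst: {d:=Int} | 2 pending]
  bind c := Bool
step 5: unify Int ~ Int  [subst: {d:=Int, c:=Bool} | 1 pending]
  -> identical, skip
step 6: unify List (Int -> a) ~ (b -> (b -> Bool))  [subst: {d:=Int, c:=Bool} | 0 pending]
  clash: List (Int -> a) vs (b -> (b -> Bool))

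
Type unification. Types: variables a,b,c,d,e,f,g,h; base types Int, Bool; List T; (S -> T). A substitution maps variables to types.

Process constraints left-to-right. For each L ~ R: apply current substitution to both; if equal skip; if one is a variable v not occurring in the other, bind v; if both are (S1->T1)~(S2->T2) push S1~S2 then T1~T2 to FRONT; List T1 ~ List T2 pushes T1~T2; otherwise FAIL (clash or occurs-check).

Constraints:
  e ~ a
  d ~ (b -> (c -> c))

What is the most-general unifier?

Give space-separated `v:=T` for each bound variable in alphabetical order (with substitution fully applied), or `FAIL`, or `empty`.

step 1: unify e ~ a  [subst: {-} | 1 pending]
  bind e := a
step 2: unify d ~ (b -> (c -> c))  [subst: {e:=a} | 0 pending]
  bind d := (b -> (c -> c))

Answer: d:=(b -> (c -> c)) e:=a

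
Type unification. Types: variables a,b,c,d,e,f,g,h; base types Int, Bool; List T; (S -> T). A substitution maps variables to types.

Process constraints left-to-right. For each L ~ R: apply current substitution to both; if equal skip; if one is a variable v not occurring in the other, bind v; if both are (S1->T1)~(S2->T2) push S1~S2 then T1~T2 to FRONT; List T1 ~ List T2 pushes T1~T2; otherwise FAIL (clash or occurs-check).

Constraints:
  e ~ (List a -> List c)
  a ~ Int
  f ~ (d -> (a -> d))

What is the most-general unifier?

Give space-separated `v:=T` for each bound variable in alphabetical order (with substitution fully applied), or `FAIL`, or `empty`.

Answer: a:=Int e:=(List Int -> List c) f:=(d -> (Int -> d))

Derivation:
step 1: unify e ~ (List a -> List c)  [subst: {-} | 2 pending]
  bind e := (List a -> List c)
step 2: unify a ~ Int  [subst: {e:=(List a -> List c)} | 1 pending]
  bind a := Int
step 3: unify f ~ (d -> (Int -> d))  [subst: {e:=(List a -> List c), a:=Int} | 0 pending]
  bind f := (d -> (Int -> d))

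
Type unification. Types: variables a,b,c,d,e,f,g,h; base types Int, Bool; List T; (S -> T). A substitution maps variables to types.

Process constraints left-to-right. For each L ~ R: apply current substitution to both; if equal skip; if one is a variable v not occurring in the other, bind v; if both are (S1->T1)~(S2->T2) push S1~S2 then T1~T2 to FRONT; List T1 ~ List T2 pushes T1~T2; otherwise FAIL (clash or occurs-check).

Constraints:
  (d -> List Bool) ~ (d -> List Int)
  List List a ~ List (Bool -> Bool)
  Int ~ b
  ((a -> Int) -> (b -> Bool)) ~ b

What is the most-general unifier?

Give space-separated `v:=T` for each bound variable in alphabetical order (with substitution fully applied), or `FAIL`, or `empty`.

Answer: FAIL

Derivation:
step 1: unify (d -> List Bool) ~ (d -> List Int)  [subst: {-} | 3 pending]
  -> decompose arrow: push d~d, List Bool~List Int
step 2: unify d ~ d  [subst: {-} | 4 pending]
  -> identical, skip
step 3: unify List Bool ~ List Int  [subst: {-} | 3 pending]
  -> decompose List: push Bool~Int
step 4: unify Bool ~ Int  [subst: {-} | 3 pending]
  clash: Bool vs Int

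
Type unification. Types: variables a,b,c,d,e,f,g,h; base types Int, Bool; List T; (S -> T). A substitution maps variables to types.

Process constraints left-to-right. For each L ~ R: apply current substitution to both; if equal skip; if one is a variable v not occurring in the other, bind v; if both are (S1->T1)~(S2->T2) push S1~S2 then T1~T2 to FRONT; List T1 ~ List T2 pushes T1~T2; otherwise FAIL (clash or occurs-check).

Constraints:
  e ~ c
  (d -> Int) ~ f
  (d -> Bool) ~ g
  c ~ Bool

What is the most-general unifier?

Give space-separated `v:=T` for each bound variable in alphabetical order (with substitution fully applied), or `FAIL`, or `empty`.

step 1: unify e ~ c  [subst: {-} | 3 pending]
  bind e := c
step 2: unify (d -> Int) ~ f  [subst: {e:=c} | 2 pending]
  bind f := (d -> Int)
step 3: unify (d -> Bool) ~ g  [subst: {e:=c, f:=(d -> Int)} | 1 pending]
  bind g := (d -> Bool)
step 4: unify c ~ Bool  [subst: {e:=c, f:=(d -> Int), g:=(d -> Bool)} | 0 pending]
  bind c := Bool

Answer: c:=Bool e:=Bool f:=(d -> Int) g:=(d -> Bool)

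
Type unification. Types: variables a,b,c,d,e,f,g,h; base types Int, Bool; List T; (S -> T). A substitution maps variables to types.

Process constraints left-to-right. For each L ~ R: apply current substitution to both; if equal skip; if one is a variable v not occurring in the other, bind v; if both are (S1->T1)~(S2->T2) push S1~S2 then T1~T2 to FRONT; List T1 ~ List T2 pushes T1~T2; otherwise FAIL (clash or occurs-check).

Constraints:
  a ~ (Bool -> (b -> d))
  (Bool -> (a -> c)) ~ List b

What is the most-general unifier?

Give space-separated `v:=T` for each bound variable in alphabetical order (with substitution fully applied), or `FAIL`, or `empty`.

Answer: FAIL

Derivation:
step 1: unify a ~ (Bool -> (b -> d))  [subst: {-} | 1 pending]
  bind a := (Bool -> (b -> d))
step 2: unify (Bool -> ((Bool -> (b -> d)) -> c)) ~ List b  [subst: {a:=(Bool -> (b -> d))} | 0 pending]
  clash: (Bool -> ((Bool -> (b -> d)) -> c)) vs List b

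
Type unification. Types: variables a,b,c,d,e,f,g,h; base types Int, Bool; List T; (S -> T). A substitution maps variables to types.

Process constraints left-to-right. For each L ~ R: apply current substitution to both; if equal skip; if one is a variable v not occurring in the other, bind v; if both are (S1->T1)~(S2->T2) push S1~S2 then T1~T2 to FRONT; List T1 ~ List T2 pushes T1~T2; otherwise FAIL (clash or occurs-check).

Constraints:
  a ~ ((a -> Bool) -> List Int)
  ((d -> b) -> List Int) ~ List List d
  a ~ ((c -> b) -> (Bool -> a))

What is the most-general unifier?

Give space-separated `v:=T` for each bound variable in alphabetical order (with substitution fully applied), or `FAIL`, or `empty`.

step 1: unify a ~ ((a -> Bool) -> List Int)  [subst: {-} | 2 pending]
  occurs-check fail: a in ((a -> Bool) -> List Int)

Answer: FAIL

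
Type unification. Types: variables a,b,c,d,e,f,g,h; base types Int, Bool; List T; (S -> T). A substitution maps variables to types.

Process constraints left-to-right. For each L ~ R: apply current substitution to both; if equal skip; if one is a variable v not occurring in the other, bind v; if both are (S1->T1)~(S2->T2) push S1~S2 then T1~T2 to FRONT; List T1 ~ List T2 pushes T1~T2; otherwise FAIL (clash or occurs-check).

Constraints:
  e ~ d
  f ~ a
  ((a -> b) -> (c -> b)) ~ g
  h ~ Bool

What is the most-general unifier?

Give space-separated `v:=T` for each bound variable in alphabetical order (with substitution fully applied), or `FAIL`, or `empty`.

step 1: unify e ~ d  [subst: {-} | 3 pending]
  bind e := d
step 2: unify f ~ a  [subst: {e:=d} | 2 pending]
  bind f := a
step 3: unify ((a -> b) -> (c -> b)) ~ g  [subst: {e:=d, f:=a} | 1 pending]
  bind g := ((a -> b) -> (c -> b))
step 4: unify h ~ Bool  [subst: {e:=d, f:=a, g:=((a -> b) -> (c -> b))} | 0 pending]
  bind h := Bool

Answer: e:=d f:=a g:=((a -> b) -> (c -> b)) h:=Bool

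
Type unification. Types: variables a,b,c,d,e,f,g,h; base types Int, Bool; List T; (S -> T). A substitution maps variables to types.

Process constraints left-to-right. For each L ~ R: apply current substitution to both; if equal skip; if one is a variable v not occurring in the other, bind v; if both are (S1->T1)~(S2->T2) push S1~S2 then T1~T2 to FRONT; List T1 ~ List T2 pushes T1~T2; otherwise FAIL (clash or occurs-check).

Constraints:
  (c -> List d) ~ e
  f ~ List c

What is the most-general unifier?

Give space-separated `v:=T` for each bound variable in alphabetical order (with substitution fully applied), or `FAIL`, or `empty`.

step 1: unify (c -> List d) ~ e  [subst: {-} | 1 pending]
  bind e := (c -> List d)
step 2: unify f ~ List c  [subst: {e:=(c -> List d)} | 0 pending]
  bind f := List c

Answer: e:=(c -> List d) f:=List c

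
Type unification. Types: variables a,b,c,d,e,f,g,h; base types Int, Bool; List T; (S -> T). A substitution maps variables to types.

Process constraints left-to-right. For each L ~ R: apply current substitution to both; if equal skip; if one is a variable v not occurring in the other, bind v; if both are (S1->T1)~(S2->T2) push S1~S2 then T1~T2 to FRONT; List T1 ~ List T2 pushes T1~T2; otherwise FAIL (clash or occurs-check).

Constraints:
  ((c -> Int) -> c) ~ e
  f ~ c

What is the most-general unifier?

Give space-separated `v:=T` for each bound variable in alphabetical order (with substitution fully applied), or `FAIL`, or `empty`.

Answer: e:=((c -> Int) -> c) f:=c

Derivation:
step 1: unify ((c -> Int) -> c) ~ e  [subst: {-} | 1 pending]
  bind e := ((c -> Int) -> c)
step 2: unify f ~ c  [subst: {e:=((c -> Int) -> c)} | 0 pending]
  bind f := c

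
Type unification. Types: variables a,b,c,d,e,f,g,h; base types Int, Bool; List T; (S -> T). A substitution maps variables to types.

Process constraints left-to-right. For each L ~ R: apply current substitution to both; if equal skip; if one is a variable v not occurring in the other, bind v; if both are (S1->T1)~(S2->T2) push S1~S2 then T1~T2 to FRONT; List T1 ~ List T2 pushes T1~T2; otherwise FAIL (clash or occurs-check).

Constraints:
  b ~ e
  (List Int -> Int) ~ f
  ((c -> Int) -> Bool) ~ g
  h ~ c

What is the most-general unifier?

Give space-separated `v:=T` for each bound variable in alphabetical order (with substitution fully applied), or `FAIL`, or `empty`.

Answer: b:=e f:=(List Int -> Int) g:=((c -> Int) -> Bool) h:=c

Derivation:
step 1: unify b ~ e  [subst: {-} | 3 pending]
  bind b := e
step 2: unify (List Int -> Int) ~ f  [subst: {b:=e} | 2 pending]
  bind f := (List Int -> Int)
step 3: unify ((c -> Int) -> Bool) ~ g  [subst: {b:=e, f:=(List Int -> Int)} | 1 pending]
  bind g := ((c -> Int) -> Bool)
step 4: unify h ~ c  [subst: {b:=e, f:=(List Int -> Int), g:=((c -> Int) -> Bool)} | 0 pending]
  bind h := c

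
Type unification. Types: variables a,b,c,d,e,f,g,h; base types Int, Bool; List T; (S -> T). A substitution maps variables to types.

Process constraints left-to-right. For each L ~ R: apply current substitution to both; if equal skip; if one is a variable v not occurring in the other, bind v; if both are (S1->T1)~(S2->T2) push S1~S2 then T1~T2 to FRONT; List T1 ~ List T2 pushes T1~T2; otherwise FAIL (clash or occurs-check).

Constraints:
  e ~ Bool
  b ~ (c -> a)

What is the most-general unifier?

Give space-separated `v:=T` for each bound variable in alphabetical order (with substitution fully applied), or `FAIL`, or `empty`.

Answer: b:=(c -> a) e:=Bool

Derivation:
step 1: unify e ~ Bool  [subst: {-} | 1 pending]
  bind e := Bool
step 2: unify b ~ (c -> a)  [subst: {e:=Bool} | 0 pending]
  bind b := (c -> a)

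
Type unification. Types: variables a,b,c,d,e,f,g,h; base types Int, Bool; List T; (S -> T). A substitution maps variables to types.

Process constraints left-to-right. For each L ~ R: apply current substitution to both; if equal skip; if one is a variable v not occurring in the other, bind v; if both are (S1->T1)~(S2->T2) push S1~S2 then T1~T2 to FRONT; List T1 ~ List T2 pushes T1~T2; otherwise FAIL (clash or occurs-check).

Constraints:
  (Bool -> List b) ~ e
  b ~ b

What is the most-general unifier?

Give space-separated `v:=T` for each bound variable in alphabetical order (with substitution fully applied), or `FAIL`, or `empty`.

Answer: e:=(Bool -> List b)

Derivation:
step 1: unify (Bool -> List b) ~ e  [subst: {-} | 1 pending]
  bind e := (Bool -> List b)
step 2: unify b ~ b  [subst: {e:=(Bool -> List b)} | 0 pending]
  -> identical, skip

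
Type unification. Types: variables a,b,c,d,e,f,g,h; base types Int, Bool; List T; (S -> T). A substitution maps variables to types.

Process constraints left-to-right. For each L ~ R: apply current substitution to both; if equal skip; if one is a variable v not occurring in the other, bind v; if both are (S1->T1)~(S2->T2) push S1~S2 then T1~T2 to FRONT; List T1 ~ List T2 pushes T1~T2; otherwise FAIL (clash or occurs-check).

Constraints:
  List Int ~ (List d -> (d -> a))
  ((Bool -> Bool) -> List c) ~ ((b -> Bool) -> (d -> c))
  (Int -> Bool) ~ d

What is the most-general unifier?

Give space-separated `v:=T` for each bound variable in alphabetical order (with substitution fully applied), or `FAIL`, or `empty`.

step 1: unify List Int ~ (List d -> (d -> a))  [subst: {-} | 2 pending]
  clash: List Int vs (List d -> (d -> a))

Answer: FAIL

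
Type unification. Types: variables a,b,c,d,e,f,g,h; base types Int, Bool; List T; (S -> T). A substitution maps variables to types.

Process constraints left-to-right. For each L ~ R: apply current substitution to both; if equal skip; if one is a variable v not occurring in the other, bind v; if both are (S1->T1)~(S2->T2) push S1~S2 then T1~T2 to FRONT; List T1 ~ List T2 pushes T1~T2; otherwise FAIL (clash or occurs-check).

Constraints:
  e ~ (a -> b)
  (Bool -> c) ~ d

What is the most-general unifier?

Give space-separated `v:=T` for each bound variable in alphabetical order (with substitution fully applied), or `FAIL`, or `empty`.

step 1: unify e ~ (a -> b)  [subst: {-} | 1 pending]
  bind e := (a -> b)
step 2: unify (Bool -> c) ~ d  [subst: {e:=(a -> b)} | 0 pending]
  bind d := (Bool -> c)

Answer: d:=(Bool -> c) e:=(a -> b)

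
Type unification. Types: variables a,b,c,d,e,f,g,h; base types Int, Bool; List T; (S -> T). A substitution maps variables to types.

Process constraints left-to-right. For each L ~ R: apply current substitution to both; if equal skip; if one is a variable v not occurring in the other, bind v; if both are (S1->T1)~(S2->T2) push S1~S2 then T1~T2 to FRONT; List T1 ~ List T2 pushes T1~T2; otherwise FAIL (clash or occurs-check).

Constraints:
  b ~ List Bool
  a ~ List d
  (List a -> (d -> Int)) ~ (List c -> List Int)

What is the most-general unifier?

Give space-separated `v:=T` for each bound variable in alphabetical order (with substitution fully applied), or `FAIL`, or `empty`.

Answer: FAIL

Derivation:
step 1: unify b ~ List Bool  [subst: {-} | 2 pending]
  bind b := List Bool
step 2: unify a ~ List d  [subst: {b:=List Bool} | 1 pending]
  bind a := List d
step 3: unify (List List d -> (d -> Int)) ~ (List c -> List Int)  [subst: {b:=List Bool, a:=List d} | 0 pending]
  -> decompose arrow: push List List d~List c, (d -> Int)~List Int
step 4: unify List List d ~ List c  [subst: {b:=List Bool, a:=List d} | 1 pending]
  -> decompose List: push List d~c
step 5: unify List d ~ c  [subst: {b:=List Bool, a:=List d} | 1 pending]
  bind c := List d
step 6: unify (d -> Int) ~ List Int  [subst: {b:=List Bool, a:=List d, c:=List d} | 0 pending]
  clash: (d -> Int) vs List Int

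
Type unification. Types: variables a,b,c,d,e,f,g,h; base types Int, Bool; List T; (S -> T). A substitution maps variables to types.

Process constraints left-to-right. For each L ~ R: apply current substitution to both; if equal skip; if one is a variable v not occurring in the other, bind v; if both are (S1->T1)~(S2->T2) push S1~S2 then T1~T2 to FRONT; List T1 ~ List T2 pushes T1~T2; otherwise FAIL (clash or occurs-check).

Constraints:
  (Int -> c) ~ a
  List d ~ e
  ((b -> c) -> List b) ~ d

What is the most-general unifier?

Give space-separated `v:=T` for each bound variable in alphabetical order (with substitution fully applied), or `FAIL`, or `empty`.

step 1: unify (Int -> c) ~ a  [subst: {-} | 2 pending]
  bind a := (Int -> c)
step 2: unify List d ~ e  [subst: {a:=(Int -> c)} | 1 pending]
  bind e := List d
step 3: unify ((b -> c) -> List b) ~ d  [subst: {a:=(Int -> c), e:=List d} | 0 pending]
  bind d := ((b -> c) -> List b)

Answer: a:=(Int -> c) d:=((b -> c) -> List b) e:=List ((b -> c) -> List b)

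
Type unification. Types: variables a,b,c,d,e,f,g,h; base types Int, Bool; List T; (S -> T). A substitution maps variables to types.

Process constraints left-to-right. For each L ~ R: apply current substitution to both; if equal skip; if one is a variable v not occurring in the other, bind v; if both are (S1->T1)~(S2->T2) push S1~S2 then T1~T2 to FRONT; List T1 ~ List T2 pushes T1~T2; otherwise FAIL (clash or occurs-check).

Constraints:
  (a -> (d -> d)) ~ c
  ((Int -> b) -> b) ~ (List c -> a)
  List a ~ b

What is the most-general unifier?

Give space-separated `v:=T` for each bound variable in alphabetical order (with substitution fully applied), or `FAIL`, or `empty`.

Answer: FAIL

Derivation:
step 1: unify (a -> (d -> d)) ~ c  [subst: {-} | 2 pending]
  bind c := (a -> (d -> d))
step 2: unify ((Int -> b) -> b) ~ (List (a -> (d -> d)) -> a)  [subst: {c:=(a -> (d -> d))} | 1 pending]
  -> decompose arrow: push (Int -> b)~List (a -> (d -> d)), b~a
step 3: unify (Int -> b) ~ List (a -> (d -> d))  [subst: {c:=(a -> (d -> d))} | 2 pending]
  clash: (Int -> b) vs List (a -> (d -> d))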